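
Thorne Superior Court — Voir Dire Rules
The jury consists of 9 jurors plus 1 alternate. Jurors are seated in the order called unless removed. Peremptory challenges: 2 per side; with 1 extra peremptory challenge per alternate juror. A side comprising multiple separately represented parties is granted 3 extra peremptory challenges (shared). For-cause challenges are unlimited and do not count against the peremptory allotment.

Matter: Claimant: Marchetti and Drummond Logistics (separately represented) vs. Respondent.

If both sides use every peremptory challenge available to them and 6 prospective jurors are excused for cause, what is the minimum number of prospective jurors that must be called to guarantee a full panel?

Seats to fill: 9 + 1 alternates = 10.
Peremptories — Claimant: 2 + 1×1 + 3 = 6; Respondent: 2 + 1×1 = 3; total 9.
For-cause removals: 6.
Minimum venire: 10 + 9 + 6 = 25.

25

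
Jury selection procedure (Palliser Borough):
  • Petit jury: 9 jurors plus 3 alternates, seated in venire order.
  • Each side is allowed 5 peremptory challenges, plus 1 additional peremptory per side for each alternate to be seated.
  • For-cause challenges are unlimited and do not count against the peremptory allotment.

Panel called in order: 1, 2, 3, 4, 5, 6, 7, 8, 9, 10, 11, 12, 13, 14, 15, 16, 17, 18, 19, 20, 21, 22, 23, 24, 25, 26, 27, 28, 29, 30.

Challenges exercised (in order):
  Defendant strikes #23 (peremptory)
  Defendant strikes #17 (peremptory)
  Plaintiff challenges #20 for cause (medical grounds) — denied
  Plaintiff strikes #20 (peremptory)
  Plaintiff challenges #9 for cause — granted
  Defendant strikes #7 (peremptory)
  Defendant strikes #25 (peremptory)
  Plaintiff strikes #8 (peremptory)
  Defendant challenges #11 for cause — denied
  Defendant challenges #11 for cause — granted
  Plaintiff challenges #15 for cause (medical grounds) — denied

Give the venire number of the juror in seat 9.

Removed: #7, #8, #9, #11, #17, #20, #23, #25. (#15 stays — for-cause denied.)
Seating in order: seats 1–9 → #1, #2, #3, #4, #5, #6, #10, #12, #13; alternates → #14, #15, #16.
So seat 9 is #13.

13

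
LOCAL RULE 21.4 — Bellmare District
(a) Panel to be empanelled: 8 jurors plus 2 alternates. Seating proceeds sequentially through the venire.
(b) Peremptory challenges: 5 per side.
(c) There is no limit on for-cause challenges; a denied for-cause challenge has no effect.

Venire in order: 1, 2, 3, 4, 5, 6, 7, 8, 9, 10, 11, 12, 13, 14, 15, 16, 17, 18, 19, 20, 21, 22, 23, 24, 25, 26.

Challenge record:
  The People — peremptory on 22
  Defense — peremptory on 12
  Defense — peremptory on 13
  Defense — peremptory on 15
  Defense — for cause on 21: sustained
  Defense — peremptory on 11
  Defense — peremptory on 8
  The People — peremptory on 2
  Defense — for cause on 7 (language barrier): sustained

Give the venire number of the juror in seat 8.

14

Removed: #2, #7, #8, #11, #12, #13, #15, #21, #22.
Seating in order: seats 1–8 → #1, #3, #4, #5, #6, #9, #10, #14; alternates → #16, #17.
So seat 8 is #14.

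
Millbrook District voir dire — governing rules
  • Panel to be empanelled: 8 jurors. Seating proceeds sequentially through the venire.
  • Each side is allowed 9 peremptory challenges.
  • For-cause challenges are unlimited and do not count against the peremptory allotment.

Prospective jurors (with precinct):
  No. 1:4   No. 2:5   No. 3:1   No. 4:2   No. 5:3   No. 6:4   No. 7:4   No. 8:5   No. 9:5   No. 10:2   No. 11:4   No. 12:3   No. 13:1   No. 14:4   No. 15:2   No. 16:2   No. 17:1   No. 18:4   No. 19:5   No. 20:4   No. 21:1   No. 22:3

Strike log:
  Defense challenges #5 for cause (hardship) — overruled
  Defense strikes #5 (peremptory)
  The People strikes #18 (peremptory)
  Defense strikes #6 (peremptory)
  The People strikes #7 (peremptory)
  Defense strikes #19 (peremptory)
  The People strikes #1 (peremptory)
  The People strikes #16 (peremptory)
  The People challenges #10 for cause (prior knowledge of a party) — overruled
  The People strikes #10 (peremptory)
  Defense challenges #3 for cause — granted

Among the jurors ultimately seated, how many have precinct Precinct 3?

1

Removed: #1, #3, #5, #6, #7, #10, #16, #18, #19.
Seated jurors 1–8: #2, #4, #8, #9, #11, #12, #13, #14.
Of those, in Precinct 3: #12 → 1.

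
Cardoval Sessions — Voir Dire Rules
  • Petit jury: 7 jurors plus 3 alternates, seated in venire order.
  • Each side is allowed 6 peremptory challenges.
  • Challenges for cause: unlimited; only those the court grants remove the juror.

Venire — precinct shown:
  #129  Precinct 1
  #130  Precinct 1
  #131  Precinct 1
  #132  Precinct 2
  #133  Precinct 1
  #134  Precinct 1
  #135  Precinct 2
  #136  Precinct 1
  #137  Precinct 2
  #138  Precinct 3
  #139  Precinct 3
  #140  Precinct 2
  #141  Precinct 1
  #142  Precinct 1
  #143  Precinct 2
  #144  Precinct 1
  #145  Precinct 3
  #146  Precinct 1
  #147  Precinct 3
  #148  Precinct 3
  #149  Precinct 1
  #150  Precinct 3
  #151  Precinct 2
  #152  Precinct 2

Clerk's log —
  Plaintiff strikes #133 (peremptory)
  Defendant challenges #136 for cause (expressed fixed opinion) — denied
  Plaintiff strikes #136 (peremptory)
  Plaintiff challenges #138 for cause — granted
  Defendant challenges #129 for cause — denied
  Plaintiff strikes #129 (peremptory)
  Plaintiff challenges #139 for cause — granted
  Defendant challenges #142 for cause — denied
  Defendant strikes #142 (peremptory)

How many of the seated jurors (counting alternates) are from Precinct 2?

5

Removed: #129, #133, #136, #138, #139, #142.
Seated (10 incl. alternates): #130, #131, #132, #134, #135, #137, #140, #141, #143, #144.
Of those, in Precinct 2: #132, #135, #137, #140, #143 → 5.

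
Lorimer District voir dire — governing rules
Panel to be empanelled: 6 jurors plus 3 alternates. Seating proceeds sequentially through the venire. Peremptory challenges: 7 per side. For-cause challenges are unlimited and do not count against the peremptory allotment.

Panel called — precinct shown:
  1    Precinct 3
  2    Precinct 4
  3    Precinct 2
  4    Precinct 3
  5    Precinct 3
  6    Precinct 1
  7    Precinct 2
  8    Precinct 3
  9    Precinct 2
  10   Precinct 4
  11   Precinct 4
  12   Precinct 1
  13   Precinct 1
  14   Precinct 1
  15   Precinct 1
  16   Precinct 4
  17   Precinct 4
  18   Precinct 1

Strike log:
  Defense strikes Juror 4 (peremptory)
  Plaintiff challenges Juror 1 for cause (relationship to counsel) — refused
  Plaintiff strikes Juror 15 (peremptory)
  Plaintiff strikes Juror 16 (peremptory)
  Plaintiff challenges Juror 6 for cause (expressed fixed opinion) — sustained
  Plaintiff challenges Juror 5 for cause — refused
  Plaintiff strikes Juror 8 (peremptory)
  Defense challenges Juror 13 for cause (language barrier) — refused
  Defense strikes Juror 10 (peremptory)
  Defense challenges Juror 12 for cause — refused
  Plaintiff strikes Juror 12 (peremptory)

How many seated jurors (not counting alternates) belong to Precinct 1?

0

Removed: #4, #6, #8, #10, #12, #15, #16.
Seated jurors 1–6: #1, #2, #3, #5, #7, #9 (alternates #11, #13, #14 not counted).
None of those are in Precinct 1 → 0.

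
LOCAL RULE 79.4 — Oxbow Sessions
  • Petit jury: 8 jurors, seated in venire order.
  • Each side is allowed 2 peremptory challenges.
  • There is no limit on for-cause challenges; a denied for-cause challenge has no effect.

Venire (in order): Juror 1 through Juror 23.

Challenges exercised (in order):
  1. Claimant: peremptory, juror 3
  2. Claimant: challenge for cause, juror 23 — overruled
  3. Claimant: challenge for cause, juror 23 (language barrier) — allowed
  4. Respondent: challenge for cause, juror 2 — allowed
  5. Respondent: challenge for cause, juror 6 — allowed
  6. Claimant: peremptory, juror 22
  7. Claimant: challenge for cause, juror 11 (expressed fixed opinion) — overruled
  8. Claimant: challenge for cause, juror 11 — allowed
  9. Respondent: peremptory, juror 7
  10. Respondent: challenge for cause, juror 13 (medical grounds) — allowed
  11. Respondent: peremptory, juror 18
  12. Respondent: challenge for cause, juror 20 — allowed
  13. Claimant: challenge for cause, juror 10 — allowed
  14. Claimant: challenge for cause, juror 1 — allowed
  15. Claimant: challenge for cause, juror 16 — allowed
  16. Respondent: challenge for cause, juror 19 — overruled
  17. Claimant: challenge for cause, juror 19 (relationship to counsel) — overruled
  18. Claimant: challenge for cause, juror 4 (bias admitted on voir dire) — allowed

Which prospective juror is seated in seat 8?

19

Removed: #1, #2, #3, #4, #6, #7, #10, #11, #13, #16, #18, #20, #22, #23. (#19 stays — for-cause denied.)
Seating in order: seats 1–8 → #5, #8, #9, #12, #14, #15, #17, #19.
So seat 8 is #19.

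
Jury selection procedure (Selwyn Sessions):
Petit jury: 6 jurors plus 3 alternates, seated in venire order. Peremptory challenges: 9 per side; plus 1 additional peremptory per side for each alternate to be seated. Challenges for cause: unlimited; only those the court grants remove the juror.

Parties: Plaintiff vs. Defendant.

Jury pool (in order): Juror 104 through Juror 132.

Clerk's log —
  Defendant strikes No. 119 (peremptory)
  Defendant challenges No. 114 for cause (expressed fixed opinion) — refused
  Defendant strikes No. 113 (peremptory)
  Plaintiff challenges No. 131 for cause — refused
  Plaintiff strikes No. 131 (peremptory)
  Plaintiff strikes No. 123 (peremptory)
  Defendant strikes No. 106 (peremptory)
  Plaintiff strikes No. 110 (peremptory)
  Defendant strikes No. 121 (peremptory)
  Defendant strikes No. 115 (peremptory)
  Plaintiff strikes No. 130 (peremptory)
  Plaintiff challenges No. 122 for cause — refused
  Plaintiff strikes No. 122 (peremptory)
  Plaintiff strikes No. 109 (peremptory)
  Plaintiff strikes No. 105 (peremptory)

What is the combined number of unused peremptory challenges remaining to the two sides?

12

Plaintiff allotment: 9 base + 1 × 3 alternates = 12. Defendant allotment: 9 base + 1 × 3 alternates = 12.
Plaintiff peremptories used: #131, #123, #110, #130, #122, #109, #105 — 7 (for-cause on #131, #122 don't count).
Defendant peremptories used: #119, #113, #106, #121, #115 — 5 (the for-cause on #114 doesn't count).
Remaining: (12 − 7) + (12 − 5) = 12.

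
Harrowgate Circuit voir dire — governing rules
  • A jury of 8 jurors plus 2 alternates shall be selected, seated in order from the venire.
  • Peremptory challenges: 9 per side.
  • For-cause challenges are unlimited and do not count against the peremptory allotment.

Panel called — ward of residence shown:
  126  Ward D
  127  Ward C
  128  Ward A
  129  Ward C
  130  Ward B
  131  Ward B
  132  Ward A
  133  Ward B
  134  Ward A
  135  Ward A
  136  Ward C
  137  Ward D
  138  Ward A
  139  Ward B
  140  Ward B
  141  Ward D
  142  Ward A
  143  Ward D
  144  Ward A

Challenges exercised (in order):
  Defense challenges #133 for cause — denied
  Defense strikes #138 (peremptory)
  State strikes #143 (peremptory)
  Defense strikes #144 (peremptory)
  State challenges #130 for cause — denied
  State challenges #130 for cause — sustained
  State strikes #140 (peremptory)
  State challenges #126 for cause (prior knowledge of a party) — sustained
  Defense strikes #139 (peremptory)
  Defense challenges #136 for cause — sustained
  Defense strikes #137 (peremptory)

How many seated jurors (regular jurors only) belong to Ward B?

Removed: #126, #130, #136, #137, #138, #139, #140, #143, #144.
Seated jurors 1–8: #127, #128, #129, #131, #132, #133, #134, #135 (alternates #141, #142 not counted).
Of those, in Ward B: #131, #133 → 2.

2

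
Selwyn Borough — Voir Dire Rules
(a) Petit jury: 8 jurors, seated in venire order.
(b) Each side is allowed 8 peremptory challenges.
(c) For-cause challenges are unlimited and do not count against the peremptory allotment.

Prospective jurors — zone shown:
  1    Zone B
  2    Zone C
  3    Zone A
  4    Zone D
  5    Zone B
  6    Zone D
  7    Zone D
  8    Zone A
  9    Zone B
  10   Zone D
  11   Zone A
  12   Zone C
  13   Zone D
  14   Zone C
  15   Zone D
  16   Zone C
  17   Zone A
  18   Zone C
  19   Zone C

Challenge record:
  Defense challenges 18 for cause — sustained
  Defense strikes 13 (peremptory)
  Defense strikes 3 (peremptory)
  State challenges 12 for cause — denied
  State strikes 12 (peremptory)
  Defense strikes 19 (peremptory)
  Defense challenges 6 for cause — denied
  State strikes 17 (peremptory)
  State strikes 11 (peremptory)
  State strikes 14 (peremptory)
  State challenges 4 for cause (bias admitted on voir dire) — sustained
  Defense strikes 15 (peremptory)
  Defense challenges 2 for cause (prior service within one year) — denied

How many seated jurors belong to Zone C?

Removed: #3, #4, #11, #12, #13, #14, #15, #17, #18, #19.
Seated jurors 1–8: #1, #2, #5, #6, #7, #8, #9, #10.
Of those, in Zone C: #2 → 1.

1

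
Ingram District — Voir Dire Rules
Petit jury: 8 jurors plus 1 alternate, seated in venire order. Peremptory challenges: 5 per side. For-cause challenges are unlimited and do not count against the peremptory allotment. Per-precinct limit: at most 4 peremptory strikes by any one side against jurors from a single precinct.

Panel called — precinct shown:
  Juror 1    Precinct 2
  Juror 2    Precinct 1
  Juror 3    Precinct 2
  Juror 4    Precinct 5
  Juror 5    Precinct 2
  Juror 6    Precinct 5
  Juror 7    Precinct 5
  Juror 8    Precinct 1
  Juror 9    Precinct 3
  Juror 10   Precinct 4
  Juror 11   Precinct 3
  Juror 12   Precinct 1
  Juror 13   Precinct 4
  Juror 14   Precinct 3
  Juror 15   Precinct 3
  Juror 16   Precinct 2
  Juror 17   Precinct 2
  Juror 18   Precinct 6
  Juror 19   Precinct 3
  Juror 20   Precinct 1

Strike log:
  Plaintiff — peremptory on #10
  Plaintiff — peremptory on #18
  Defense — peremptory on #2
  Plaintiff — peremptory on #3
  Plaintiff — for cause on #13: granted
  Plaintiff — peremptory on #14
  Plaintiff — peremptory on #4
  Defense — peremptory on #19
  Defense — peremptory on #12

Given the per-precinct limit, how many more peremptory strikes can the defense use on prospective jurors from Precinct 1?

Defense peremptories so far: #2, #19, #12 — 3 of 5 used, 2 left overall.
Against Precinct 1: #2, #12 — 2 used; per-precinct cap 4 leaves 2.
Binding limit: min(2, 2) = 2.

2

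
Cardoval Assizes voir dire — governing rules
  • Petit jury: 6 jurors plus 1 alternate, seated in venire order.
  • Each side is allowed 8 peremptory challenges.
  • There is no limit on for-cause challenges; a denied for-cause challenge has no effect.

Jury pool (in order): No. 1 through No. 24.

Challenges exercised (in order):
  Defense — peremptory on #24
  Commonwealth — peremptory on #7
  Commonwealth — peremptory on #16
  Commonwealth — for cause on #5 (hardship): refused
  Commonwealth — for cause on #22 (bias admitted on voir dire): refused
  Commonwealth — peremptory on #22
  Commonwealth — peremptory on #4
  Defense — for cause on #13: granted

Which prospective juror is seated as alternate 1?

9

Removed: #4, #7, #13, #16, #22, #24. (#5 stays — for-cause denied.)
Seating in order: seats 1–6 → #1, #2, #3, #5, #6, #8; alternates → #9.
So alternate 1 is #9.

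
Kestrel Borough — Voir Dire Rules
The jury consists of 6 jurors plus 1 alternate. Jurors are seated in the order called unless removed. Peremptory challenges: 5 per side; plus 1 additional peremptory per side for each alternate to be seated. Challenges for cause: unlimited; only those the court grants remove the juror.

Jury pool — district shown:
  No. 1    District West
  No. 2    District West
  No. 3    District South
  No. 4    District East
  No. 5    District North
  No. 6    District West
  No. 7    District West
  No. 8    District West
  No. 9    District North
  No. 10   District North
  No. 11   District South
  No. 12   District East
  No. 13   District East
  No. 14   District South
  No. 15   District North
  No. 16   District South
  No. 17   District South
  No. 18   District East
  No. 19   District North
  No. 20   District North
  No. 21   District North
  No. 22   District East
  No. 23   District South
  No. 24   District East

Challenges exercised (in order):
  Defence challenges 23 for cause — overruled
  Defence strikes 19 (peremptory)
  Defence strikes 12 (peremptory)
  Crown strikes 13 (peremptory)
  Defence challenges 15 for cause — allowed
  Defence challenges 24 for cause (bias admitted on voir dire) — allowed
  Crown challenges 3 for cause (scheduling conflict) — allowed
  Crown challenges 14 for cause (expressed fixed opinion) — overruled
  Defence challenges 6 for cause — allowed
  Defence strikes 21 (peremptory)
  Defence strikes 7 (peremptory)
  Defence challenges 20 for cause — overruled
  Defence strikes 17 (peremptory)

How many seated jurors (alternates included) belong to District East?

1

Removed: #3, #6, #7, #12, #13, #15, #17, #19, #21, #24.
Seated (7 incl. alternates): #1, #2, #4, #5, #8, #9, #10.
Of those, in District East: #4 → 1.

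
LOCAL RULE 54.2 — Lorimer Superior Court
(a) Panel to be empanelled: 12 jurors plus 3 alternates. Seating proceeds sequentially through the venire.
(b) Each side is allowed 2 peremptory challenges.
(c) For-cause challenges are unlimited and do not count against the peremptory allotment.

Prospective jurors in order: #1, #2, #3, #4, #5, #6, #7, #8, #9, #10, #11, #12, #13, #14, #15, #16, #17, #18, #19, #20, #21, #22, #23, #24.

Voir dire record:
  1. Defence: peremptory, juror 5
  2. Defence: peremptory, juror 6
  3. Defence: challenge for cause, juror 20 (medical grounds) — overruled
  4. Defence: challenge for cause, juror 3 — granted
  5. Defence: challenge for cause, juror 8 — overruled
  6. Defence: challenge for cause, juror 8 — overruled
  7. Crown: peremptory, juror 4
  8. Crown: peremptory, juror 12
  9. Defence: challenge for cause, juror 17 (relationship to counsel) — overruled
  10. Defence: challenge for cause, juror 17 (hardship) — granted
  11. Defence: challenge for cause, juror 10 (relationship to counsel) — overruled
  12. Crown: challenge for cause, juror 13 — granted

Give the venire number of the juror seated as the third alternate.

Removed: #3, #4, #5, #6, #12, #13, #17. (#8, #10, #20 stay — for-cause denied.)
Filling seats in venire order through position 15: #1, #2, #7, #8, #9, #10, #11, #14, #15, #16, #18, #19, #20, #21, #22.
So alternate 3 is #22.

22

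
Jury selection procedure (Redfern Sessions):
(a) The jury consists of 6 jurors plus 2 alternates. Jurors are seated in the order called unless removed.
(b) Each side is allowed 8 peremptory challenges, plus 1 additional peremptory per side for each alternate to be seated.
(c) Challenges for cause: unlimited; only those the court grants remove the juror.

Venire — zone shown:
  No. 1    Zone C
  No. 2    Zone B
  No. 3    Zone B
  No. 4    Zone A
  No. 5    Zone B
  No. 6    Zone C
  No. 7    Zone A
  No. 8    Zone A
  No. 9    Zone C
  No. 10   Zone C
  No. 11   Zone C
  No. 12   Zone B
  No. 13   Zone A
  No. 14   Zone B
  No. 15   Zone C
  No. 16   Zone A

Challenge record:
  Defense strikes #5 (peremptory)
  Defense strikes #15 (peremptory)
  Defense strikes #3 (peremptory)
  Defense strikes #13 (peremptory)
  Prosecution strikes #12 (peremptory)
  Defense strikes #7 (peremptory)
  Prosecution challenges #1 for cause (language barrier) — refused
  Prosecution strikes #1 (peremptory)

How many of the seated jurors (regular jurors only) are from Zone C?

Removed: #1, #3, #5, #7, #12, #13, #15.
Seated jurors 1–6: #2, #4, #6, #8, #9, #10 (alternates #11, #14 not counted).
Of those, in Zone C: #6, #9, #10 → 3.

3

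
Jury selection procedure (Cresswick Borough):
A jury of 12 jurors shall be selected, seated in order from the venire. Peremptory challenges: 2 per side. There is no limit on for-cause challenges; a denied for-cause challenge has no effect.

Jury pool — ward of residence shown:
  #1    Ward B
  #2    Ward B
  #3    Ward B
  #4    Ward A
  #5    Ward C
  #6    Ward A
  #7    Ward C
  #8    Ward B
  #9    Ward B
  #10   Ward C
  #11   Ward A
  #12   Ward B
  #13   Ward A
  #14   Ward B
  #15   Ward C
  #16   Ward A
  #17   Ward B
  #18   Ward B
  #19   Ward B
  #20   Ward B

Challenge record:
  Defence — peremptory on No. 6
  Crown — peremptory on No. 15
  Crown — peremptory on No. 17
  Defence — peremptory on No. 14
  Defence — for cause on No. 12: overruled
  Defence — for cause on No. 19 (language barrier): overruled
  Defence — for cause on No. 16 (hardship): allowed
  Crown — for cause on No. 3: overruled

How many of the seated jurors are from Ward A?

Removed: #6, #14, #15, #16, #17.
Seated jurors 1–12: #1, #2, #3, #4, #5, #7, #8, #9, #10, #11, #12, #13.
Of those, in Ward A: #4, #11, #13 → 3.

3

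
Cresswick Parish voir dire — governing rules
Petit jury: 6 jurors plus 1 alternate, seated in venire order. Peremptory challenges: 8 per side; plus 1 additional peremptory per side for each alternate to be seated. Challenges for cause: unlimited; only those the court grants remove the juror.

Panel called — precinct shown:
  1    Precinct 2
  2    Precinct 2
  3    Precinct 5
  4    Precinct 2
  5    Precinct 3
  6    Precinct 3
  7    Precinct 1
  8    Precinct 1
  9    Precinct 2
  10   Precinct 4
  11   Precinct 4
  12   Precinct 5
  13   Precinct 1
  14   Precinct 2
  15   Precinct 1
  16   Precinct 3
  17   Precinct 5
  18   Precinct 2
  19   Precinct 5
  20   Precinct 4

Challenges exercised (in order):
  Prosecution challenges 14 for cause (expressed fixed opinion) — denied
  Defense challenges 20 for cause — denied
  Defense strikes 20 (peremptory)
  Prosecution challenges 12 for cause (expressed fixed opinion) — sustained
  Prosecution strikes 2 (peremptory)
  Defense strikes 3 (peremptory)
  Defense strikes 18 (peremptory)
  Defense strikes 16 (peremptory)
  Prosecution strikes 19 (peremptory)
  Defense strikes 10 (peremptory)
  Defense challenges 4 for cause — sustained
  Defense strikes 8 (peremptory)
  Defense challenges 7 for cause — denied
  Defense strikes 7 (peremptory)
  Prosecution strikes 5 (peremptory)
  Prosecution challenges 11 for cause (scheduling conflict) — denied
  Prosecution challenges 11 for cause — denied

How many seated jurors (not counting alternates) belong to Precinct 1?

Removed: #2, #3, #4, #5, #7, #8, #10, #12, #16, #18, #19, #20.
Seated jurors 1–6: #1, #6, #9, #11, #13, #14 (alternates #15 not counted).
Of those, in Precinct 1: #13 → 1.

1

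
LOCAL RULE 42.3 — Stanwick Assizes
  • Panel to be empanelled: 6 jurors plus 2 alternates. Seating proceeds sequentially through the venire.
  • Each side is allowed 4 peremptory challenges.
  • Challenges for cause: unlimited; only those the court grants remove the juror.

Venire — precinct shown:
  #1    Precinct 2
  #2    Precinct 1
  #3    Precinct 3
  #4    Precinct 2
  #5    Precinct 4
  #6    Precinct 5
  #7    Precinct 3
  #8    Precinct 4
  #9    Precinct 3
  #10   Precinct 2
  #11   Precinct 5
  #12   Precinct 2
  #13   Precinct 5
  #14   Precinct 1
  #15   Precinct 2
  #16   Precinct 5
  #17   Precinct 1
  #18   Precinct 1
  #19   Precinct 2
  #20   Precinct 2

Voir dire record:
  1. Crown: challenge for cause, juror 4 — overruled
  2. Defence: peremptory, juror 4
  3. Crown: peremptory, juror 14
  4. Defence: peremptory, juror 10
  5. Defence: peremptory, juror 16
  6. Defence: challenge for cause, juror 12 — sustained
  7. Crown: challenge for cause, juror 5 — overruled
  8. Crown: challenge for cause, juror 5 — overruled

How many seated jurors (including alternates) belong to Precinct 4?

2

Removed: #4, #10, #12, #14, #16.
Seated (8 incl. alternates): #1, #2, #3, #5, #6, #7, #8, #9.
Of those, in Precinct 4: #5, #8 → 2.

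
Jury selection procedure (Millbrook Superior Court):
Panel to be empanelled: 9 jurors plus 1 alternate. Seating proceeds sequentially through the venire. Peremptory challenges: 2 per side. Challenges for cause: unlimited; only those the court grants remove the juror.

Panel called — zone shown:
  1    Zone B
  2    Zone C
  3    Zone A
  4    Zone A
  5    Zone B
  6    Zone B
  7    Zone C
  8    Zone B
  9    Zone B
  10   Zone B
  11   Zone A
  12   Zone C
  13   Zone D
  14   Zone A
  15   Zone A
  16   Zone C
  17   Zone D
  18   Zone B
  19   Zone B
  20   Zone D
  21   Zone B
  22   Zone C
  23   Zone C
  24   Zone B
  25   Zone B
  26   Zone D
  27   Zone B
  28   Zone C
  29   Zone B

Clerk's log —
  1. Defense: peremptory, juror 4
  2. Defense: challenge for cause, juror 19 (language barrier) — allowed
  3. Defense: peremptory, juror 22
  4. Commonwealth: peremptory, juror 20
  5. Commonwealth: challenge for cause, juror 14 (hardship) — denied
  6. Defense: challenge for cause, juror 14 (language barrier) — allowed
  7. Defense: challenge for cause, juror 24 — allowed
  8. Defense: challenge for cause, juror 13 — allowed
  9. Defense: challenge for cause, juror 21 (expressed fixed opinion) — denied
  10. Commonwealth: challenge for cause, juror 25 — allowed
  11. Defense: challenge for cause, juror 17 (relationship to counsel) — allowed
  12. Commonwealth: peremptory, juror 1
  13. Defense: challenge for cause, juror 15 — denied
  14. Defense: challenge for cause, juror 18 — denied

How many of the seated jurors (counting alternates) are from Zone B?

Removed: #1, #4, #13, #14, #17, #19, #20, #22, #24, #25.
Seated (10 incl. alternates): #2, #3, #5, #6, #7, #8, #9, #10, #11, #12.
Of those, in Zone B: #5, #6, #8, #9, #10 → 5.

5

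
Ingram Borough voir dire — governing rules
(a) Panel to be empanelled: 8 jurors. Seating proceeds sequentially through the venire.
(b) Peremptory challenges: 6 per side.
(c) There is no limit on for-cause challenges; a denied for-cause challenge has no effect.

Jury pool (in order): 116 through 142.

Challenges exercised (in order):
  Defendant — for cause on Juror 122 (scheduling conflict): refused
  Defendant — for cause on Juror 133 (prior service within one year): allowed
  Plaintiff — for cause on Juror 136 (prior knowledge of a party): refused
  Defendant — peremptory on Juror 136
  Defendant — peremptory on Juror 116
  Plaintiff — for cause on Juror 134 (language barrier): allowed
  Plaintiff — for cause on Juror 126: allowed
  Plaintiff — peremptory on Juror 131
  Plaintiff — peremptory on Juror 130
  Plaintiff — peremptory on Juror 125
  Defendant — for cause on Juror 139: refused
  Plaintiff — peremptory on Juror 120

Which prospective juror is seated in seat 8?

Removed: #116, #120, #125, #126, #130, #131, #133, #134, #136. (#122, #139 stay — for-cause denied.)
Filling seats in venire order through position 8: #117, #118, #119, #121, #122, #123, #124, #127.
So seat 8 is #127.

127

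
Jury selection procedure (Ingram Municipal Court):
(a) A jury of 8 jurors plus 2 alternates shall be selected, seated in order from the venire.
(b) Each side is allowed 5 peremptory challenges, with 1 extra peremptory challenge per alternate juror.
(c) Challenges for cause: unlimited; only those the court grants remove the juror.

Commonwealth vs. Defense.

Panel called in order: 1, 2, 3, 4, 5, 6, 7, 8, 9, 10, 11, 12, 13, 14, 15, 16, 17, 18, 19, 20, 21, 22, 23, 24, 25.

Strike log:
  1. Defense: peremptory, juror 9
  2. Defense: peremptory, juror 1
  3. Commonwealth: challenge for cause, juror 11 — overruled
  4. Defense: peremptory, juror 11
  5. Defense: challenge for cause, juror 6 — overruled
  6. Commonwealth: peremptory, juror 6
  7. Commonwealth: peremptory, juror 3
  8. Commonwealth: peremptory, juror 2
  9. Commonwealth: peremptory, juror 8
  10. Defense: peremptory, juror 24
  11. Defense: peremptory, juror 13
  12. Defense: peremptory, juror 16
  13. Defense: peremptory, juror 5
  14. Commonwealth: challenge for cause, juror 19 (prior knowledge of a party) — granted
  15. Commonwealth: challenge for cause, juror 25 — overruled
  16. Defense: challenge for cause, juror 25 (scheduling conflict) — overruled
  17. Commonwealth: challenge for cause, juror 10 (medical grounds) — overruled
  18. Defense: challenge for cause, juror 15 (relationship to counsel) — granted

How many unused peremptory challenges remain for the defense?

Defense allotment: 5 base + 1 × 2 alternates = 7.
Defense peremptories used: #9, #1, #11, #24, #13, #16, #5 — 7 (for-cause on #6, #25, #15 don't count).
Remaining: 7 − 7 = 0.

0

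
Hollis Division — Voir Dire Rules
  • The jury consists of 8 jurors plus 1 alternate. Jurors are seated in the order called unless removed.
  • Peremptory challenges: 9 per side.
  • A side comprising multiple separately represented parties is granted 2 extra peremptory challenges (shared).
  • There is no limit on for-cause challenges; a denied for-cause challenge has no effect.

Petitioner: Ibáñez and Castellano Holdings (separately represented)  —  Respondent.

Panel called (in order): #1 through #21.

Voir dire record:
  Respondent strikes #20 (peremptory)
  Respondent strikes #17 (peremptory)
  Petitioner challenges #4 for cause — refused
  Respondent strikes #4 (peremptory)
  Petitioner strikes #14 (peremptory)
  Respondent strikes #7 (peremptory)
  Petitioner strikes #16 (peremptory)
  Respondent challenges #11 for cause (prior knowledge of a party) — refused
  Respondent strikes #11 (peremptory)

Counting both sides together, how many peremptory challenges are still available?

Petitioner allotment: 9 base + 2 multi-party = 11. Respondent allotment: 9.
Petitioner peremptories used: #14, #16 — 2 (the for-cause on #4 doesn't count).
Respondent peremptories used: #20, #17, #4, #7, #11 — 5 (the for-cause on #11 doesn't count).
Remaining: (11 − 2) + (9 − 5) = 13.

13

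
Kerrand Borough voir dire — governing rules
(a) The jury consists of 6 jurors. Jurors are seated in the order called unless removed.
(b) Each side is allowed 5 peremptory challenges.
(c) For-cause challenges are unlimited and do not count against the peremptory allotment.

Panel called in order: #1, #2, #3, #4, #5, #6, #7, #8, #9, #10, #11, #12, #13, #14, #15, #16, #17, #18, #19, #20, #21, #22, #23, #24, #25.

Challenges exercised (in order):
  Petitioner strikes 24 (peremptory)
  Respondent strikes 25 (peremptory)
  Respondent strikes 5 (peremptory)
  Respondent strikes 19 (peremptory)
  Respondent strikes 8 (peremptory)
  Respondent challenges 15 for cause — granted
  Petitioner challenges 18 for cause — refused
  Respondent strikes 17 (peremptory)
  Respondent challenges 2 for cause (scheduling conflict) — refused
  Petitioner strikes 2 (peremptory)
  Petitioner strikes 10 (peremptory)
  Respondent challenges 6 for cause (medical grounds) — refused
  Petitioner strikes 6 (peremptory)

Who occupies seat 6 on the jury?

11

Removed: #2, #5, #6, #8, #10, #15, #17, #19, #24, #25. (#18 stays — for-cause denied.)
Seating in order: seats 1–6 → #1, #3, #4, #7, #9, #11.
So seat 6 is #11.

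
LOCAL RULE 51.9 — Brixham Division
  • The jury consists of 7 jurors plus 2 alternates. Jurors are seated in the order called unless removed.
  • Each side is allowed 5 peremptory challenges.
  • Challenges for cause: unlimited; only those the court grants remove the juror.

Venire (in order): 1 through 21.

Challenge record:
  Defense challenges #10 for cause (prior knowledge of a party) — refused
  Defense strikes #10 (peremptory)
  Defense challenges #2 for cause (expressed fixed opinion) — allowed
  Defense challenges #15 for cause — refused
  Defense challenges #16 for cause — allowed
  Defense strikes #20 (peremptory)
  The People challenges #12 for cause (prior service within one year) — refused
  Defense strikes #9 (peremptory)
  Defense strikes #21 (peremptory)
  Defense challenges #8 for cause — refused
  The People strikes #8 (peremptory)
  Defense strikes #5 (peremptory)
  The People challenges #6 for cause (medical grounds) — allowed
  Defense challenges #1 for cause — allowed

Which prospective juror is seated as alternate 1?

Removed: #1, #2, #5, #6, #8, #9, #10, #16, #20, #21. (#12, #15 stay — for-cause denied.)
Filling seats in venire order through position 8: #3, #4, #7, #11, #12, #13, #14, #15.
So alternate 1 is #15.

15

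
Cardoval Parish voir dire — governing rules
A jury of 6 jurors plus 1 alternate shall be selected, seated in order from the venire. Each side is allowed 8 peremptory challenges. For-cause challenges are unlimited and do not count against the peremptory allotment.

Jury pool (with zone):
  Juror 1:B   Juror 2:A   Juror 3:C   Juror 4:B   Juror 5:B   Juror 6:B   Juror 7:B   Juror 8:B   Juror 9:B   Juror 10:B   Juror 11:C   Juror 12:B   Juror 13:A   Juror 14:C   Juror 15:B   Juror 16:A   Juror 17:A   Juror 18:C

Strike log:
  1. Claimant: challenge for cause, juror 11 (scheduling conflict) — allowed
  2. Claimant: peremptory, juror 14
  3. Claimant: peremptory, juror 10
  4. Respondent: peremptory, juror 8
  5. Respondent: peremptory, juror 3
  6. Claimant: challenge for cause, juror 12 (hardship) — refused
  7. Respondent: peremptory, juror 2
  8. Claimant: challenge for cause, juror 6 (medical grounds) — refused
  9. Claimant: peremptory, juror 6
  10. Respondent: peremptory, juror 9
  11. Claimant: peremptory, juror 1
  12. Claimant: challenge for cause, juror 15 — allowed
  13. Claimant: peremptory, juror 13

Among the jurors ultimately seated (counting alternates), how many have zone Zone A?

2

Removed: #1, #2, #3, #6, #8, #9, #10, #11, #13, #14, #15.
Seated (7 incl. alternates): #4, #5, #7, #12, #16, #17, #18.
Of those, in Zone A: #16, #17 → 2.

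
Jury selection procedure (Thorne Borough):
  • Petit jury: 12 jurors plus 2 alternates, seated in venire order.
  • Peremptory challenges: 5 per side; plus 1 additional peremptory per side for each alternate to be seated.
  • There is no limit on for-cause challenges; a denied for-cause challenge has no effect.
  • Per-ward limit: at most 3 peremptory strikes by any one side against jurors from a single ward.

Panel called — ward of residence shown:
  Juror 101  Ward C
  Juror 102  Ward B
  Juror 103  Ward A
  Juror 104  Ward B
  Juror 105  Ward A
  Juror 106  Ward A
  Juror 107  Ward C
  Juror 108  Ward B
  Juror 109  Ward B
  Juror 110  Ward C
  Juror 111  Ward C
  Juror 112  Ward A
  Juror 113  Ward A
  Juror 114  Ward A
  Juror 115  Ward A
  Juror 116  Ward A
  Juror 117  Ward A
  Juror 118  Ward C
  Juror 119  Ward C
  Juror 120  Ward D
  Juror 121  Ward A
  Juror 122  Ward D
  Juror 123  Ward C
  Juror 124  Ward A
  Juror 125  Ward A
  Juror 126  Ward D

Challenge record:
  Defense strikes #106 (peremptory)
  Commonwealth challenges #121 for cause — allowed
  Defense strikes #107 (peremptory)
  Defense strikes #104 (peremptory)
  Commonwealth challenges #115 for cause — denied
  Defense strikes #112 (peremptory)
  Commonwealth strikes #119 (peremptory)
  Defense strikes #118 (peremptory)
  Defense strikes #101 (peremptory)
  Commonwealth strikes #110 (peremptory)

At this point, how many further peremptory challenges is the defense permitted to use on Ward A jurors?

1

Defense peremptories so far: #106, #107, #104, #112, #118, #101 — 6 of 7 used, 1 left overall.
Against Ward A: #106, #112 — 2 used; per-ward cap 3 leaves 1.
Binding limit: min(1, 1) = 1.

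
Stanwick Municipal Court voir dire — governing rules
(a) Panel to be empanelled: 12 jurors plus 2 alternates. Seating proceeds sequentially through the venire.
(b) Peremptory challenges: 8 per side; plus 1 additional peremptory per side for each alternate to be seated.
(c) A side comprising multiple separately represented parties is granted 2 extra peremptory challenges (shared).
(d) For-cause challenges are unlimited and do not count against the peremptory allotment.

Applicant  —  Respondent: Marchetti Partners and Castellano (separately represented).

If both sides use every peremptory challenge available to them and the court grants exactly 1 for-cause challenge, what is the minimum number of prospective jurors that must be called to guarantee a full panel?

Seats to fill: 12 + 2 alternates = 14.
Peremptories — Applicant: 8 + 1×2 = 10; Respondent: 8 + 1×2 + 2 = 12; total 22.
For-cause removals: 1.
Minimum venire: 14 + 22 + 1 = 37.

37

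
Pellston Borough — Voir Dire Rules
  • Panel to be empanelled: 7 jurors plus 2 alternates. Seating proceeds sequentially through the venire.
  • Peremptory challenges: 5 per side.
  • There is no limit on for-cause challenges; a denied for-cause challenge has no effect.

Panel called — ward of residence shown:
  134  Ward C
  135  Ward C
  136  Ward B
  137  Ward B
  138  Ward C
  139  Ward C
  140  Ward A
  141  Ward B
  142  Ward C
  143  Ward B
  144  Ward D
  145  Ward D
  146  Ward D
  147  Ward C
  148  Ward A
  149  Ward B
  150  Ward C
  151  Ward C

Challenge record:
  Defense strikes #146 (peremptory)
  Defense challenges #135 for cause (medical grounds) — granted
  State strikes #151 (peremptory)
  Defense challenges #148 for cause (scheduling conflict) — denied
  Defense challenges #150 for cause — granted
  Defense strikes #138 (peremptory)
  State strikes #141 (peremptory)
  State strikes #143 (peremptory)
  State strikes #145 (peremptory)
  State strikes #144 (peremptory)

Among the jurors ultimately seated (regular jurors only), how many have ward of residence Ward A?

1

Removed: #135, #138, #141, #143, #144, #145, #146, #150, #151.
Seated jurors 1–7: #134, #136, #137, #139, #140, #142, #147 (alternates #148, #149 not counted).
Of those, in Ward A: #140 → 1.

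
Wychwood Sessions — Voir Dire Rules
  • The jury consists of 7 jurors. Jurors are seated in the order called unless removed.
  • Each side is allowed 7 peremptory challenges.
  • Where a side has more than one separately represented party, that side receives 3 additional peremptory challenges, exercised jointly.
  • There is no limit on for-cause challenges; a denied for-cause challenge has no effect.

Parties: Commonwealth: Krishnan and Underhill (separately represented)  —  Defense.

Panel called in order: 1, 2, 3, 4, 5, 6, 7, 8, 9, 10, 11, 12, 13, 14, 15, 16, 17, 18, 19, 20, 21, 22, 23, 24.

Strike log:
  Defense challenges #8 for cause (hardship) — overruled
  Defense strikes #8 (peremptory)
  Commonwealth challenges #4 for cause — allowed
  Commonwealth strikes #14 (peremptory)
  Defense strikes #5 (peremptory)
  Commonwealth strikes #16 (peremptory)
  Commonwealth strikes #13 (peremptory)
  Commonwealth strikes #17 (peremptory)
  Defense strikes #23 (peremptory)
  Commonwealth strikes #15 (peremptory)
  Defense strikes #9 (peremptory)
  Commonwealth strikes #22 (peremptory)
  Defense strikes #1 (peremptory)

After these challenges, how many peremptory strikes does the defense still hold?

Defense allotment: 7.
Defense peremptories used: #8, #5, #23, #9, #1 — 5 (the for-cause on #8 doesn't count).
Remaining: 7 − 5 = 2.

2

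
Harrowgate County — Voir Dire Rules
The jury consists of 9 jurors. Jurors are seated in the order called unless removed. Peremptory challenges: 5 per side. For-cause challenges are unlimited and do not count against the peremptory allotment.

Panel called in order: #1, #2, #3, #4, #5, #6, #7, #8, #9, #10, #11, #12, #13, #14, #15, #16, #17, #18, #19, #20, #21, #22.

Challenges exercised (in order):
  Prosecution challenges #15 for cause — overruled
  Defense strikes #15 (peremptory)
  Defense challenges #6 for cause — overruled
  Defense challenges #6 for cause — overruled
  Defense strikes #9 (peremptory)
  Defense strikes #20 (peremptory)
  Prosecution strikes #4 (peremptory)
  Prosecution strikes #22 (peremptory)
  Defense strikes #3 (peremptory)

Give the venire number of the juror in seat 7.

Removed: #3, #4, #9, #15, #20, #22. (#6 stays — for-cause denied.)
Seating in order: seats 1–9 → #1, #2, #5, #6, #7, #8, #10, #11, #12.
So seat 7 is #10.

10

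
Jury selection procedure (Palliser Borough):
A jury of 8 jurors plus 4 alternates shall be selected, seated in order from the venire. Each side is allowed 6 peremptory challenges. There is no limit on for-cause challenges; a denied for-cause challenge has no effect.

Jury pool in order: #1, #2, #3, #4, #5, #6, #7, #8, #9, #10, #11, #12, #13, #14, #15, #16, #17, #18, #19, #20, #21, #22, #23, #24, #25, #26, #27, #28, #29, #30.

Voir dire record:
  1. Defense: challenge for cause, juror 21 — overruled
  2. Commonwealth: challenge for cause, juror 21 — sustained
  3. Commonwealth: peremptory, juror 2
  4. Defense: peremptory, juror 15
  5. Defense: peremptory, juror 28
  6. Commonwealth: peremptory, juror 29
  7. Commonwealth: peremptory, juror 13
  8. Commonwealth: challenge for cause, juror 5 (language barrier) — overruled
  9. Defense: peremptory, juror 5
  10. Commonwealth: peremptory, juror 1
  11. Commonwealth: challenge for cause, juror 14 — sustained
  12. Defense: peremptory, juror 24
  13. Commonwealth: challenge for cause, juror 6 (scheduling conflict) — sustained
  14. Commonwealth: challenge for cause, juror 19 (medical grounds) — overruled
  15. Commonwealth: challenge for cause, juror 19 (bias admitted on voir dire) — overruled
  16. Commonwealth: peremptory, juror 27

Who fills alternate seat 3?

Removed: #1, #2, #5, #6, #13, #14, #15, #21, #24, #27, #28, #29. (#19 stays — for-cause denied.)
Filling seats in venire order through position 11: #3, #4, #7, #8, #9, #10, #11, #12, #16, #17, #18.
So alternate 3 is #18.

18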